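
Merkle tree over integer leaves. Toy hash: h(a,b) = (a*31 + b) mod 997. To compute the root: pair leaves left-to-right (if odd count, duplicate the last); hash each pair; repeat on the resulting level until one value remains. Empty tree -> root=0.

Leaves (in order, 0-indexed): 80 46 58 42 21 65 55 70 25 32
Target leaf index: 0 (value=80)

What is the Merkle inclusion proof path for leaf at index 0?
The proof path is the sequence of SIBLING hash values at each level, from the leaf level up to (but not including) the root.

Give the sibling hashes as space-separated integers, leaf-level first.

L0 (leaves): [80, 46, 58, 42, 21, 65, 55, 70, 25, 32], target index=0
L1: h(80,46)=(80*31+46)%997=532 [pair 0] h(58,42)=(58*31+42)%997=843 [pair 1] h(21,65)=(21*31+65)%997=716 [pair 2] h(55,70)=(55*31+70)%997=778 [pair 3] h(25,32)=(25*31+32)%997=807 [pair 4] -> [532, 843, 716, 778, 807]
  Sibling for proof at L0: 46
L2: h(532,843)=(532*31+843)%997=386 [pair 0] h(716,778)=(716*31+778)%997=43 [pair 1] h(807,807)=(807*31+807)%997=899 [pair 2] -> [386, 43, 899]
  Sibling for proof at L1: 843
L3: h(386,43)=(386*31+43)%997=45 [pair 0] h(899,899)=(899*31+899)%997=852 [pair 1] -> [45, 852]
  Sibling for proof at L2: 43
L4: h(45,852)=(45*31+852)%997=253 [pair 0] -> [253]
  Sibling for proof at L3: 852
Root: 253
Proof path (sibling hashes from leaf to root): [46, 843, 43, 852]

Answer: 46 843 43 852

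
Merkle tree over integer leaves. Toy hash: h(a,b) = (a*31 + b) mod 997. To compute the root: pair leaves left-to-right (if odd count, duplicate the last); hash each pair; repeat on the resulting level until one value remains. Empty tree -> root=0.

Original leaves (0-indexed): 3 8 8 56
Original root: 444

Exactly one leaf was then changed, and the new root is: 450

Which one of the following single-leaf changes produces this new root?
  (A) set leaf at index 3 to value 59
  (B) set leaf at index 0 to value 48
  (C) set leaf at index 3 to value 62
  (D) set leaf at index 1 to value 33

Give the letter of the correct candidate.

Original leaves: [3, 8, 8, 56]
Target new root: 450
Try each candidate change and compute the resulting root:
Candidate A: set leaf[3] = 59 -> leaves = [3, 8, 8, 59]
  L0: [3, 8, 8, 59]
  L1: h(3,8)=(3*31+8)%997=101 h(8,59)=(8*31+59)%997=307 -> [101, 307]
  L2: h(101,307)=(101*31+307)%997=447 -> [447]
  root = 447 != target 450
Candidate B: set leaf[0] = 48 -> leaves = [48, 8, 8, 56]
  L0: [48, 8, 8, 56]
  L1: h(48,8)=(48*31+8)%997=499 h(8,56)=(8*31+56)%997=304 -> [499, 304]
  L2: h(499,304)=(499*31+304)%997=818 -> [818]
  root = 818 != target 450
Candidate C: set leaf[3] = 62 -> leaves = [3, 8, 8, 62]
  L0: [3, 8, 8, 62]
  L1: h(3,8)=(3*31+8)%997=101 h(8,62)=(8*31+62)%997=310 -> [101, 310]
  L2: h(101,310)=(101*31+310)%997=450 -> [450]
  root = 450 == target 450  ** MATCH **
Candidate D: set leaf[1] = 33 -> leaves = [3, 33, 8, 56]
  L0: [3, 33, 8, 56]
  L1: h(3,33)=(3*31+33)%997=126 h(8,56)=(8*31+56)%997=304 -> [126, 304]
  L2: h(126,304)=(126*31+304)%997=222 -> [222]
  root = 222 != target 450
Candidate C produces the target root.

Answer: C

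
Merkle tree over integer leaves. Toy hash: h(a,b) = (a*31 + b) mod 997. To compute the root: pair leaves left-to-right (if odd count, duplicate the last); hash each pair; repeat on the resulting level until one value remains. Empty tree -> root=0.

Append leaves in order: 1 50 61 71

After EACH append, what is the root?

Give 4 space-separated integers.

After append 1 (leaves=[1]):
  L0: [1]
  root=1
After append 50 (leaves=[1, 50]):
  L0: [1, 50]
  L1: h(1,50)=(1*31+50)%997=81 -> [81]
  root=81
After append 61 (leaves=[1, 50, 61]):
  L0: [1, 50, 61]
  L1: h(1,50)=(1*31+50)%997=81 h(61,61)=(61*31+61)%997=955 -> [81, 955]
  L2: h(81,955)=(81*31+955)%997=475 -> [475]
  root=475
After append 71 (leaves=[1, 50, 61, 71]):
  L0: [1, 50, 61, 71]
  L1: h(1,50)=(1*31+50)%997=81 h(61,71)=(61*31+71)%997=965 -> [81, 965]
  L2: h(81,965)=(81*31+965)%997=485 -> [485]
  root=485

Answer: 1 81 475 485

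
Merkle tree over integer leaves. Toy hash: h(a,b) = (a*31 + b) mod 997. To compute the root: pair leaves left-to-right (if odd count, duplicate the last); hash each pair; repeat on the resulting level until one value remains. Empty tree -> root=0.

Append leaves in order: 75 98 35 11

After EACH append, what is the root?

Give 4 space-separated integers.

After append 75 (leaves=[75]):
  L0: [75]
  root=75
After append 98 (leaves=[75, 98]):
  L0: [75, 98]
  L1: h(75,98)=(75*31+98)%997=429 -> [429]
  root=429
After append 35 (leaves=[75, 98, 35]):
  L0: [75, 98, 35]
  L1: h(75,98)=(75*31+98)%997=429 h(35,35)=(35*31+35)%997=123 -> [429, 123]
  L2: h(429,123)=(429*31+123)%997=461 -> [461]
  root=461
After append 11 (leaves=[75, 98, 35, 11]):
  L0: [75, 98, 35, 11]
  L1: h(75,98)=(75*31+98)%997=429 h(35,11)=(35*31+11)%997=99 -> [429, 99]
  L2: h(429,99)=(429*31+99)%997=437 -> [437]
  root=437

Answer: 75 429 461 437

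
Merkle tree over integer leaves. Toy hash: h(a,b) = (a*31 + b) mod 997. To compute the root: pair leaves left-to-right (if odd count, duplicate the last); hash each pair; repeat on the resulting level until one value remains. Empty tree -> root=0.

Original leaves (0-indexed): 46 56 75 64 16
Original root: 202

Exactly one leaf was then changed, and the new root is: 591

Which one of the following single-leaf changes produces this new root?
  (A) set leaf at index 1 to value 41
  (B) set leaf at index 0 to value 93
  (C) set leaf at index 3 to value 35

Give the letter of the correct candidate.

Original leaves: [46, 56, 75, 64, 16]
Target new root: 591
Try each candidate change and compute the resulting root:
Candidate A: set leaf[1] = 41 -> leaves = [46, 41, 75, 64, 16]
  L0: [46, 41, 75, 64, 16]
  L1: h(46,41)=(46*31+41)%997=470 h(75,64)=(75*31+64)%997=395 h(16,16)=(16*31+16)%997=512 -> [470, 395, 512]
  L2: h(470,395)=(470*31+395)%997=10 h(512,512)=(512*31+512)%997=432 -> [10, 432]
  L3: h(10,432)=(10*31+432)%997=742 -> [742]
  root = 742 != target 591
Candidate B: set leaf[0] = 93 -> leaves = [93, 56, 75, 64, 16]
  L0: [93, 56, 75, 64, 16]
  L1: h(93,56)=(93*31+56)%997=945 h(75,64)=(75*31+64)%997=395 h(16,16)=(16*31+16)%997=512 -> [945, 395, 512]
  L2: h(945,395)=(945*31+395)%997=777 h(512,512)=(512*31+512)%997=432 -> [777, 432]
  L3: h(777,432)=(777*31+432)%997=591 -> [591]
  root = 591 == target 591  ** MATCH **
Candidate C: set leaf[3] = 35 -> leaves = [46, 56, 75, 35, 16]
  L0: [46, 56, 75, 35, 16]
  L1: h(46,56)=(46*31+56)%997=485 h(75,35)=(75*31+35)%997=366 h(16,16)=(16*31+16)%997=512 -> [485, 366, 512]
  L2: h(485,366)=(485*31+366)%997=446 h(512,512)=(512*31+512)%997=432 -> [446, 432]
  L3: h(446,432)=(446*31+432)%997=300 -> [300]
  root = 300 != target 591
Candidate B produces the target root.

Answer: B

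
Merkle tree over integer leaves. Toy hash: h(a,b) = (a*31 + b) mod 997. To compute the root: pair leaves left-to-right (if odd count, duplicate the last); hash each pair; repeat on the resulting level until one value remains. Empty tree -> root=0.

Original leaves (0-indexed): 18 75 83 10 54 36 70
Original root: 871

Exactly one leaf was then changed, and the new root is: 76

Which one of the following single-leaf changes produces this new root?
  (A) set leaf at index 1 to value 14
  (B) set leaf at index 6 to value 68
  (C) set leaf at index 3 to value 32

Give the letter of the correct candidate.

Original leaves: [18, 75, 83, 10, 54, 36, 70]
Target new root: 76
Try each candidate change and compute the resulting root:
Candidate A: set leaf[1] = 14 -> leaves = [18, 14, 83, 10, 54, 36, 70]
  L0: [18, 14, 83, 10, 54, 36, 70]
  L1: h(18,14)=(18*31+14)%997=572 h(83,10)=(83*31+10)%997=589 h(54,36)=(54*31+36)%997=713 h(70,70)=(70*31+70)%997=246 -> [572, 589, 713, 246]
  L2: h(572,589)=(572*31+589)%997=375 h(713,246)=(713*31+246)%997=415 -> [375, 415]
  L3: h(375,415)=(375*31+415)%997=76 -> [76]
  root = 76 == target 76  ** MATCH **
Candidate B: set leaf[6] = 68 -> leaves = [18, 75, 83, 10, 54, 36, 68]
  L0: [18, 75, 83, 10, 54, 36, 68]
  L1: h(18,75)=(18*31+75)%997=633 h(83,10)=(83*31+10)%997=589 h(54,36)=(54*31+36)%997=713 h(68,68)=(68*31+68)%997=182 -> [633, 589, 713, 182]
  L2: h(633,589)=(633*31+589)%997=272 h(713,182)=(713*31+182)%997=351 -> [272, 351]
  L3: h(272,351)=(272*31+351)%997=807 -> [807]
  root = 807 != target 76
Candidate C: set leaf[3] = 32 -> leaves = [18, 75, 83, 32, 54, 36, 70]
  L0: [18, 75, 83, 32, 54, 36, 70]
  L1: h(18,75)=(18*31+75)%997=633 h(83,32)=(83*31+32)%997=611 h(54,36)=(54*31+36)%997=713 h(70,70)=(70*31+70)%997=246 -> [633, 611, 713, 246]
  L2: h(633,611)=(633*31+611)%997=294 h(713,246)=(713*31+246)%997=415 -> [294, 415]
  L3: h(294,415)=(294*31+415)%997=556 -> [556]
  root = 556 != target 76
Candidate A produces the target root.

Answer: A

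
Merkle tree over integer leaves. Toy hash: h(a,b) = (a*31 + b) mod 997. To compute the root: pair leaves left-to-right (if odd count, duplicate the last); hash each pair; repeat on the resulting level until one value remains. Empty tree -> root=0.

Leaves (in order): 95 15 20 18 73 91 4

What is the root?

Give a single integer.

L0: [95, 15, 20, 18, 73, 91, 4]
L1: h(95,15)=(95*31+15)%997=966 h(20,18)=(20*31+18)%997=638 h(73,91)=(73*31+91)%997=360 h(4,4)=(4*31+4)%997=128 -> [966, 638, 360, 128]
L2: h(966,638)=(966*31+638)%997=674 h(360,128)=(360*31+128)%997=321 -> [674, 321]
L3: h(674,321)=(674*31+321)%997=278 -> [278]

Answer: 278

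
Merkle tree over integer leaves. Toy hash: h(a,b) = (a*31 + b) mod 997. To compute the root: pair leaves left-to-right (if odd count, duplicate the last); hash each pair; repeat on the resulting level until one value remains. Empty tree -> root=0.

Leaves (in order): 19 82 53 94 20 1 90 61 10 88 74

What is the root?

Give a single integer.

Answer: 421

Derivation:
L0: [19, 82, 53, 94, 20, 1, 90, 61, 10, 88, 74]
L1: h(19,82)=(19*31+82)%997=671 h(53,94)=(53*31+94)%997=740 h(20,1)=(20*31+1)%997=621 h(90,61)=(90*31+61)%997=857 h(10,88)=(10*31+88)%997=398 h(74,74)=(74*31+74)%997=374 -> [671, 740, 621, 857, 398, 374]
L2: h(671,740)=(671*31+740)%997=604 h(621,857)=(621*31+857)%997=168 h(398,374)=(398*31+374)%997=748 -> [604, 168, 748]
L3: h(604,168)=(604*31+168)%997=946 h(748,748)=(748*31+748)%997=8 -> [946, 8]
L4: h(946,8)=(946*31+8)%997=421 -> [421]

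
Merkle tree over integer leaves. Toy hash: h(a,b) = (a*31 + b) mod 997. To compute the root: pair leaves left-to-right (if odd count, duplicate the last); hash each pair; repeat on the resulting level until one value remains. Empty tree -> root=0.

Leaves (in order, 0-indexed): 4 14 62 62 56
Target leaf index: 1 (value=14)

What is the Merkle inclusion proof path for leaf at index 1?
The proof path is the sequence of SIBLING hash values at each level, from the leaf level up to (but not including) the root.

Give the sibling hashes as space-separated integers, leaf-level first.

L0 (leaves): [4, 14, 62, 62, 56], target index=1
L1: h(4,14)=(4*31+14)%997=138 [pair 0] h(62,62)=(62*31+62)%997=987 [pair 1] h(56,56)=(56*31+56)%997=795 [pair 2] -> [138, 987, 795]
  Sibling for proof at L0: 4
L2: h(138,987)=(138*31+987)%997=280 [pair 0] h(795,795)=(795*31+795)%997=515 [pair 1] -> [280, 515]
  Sibling for proof at L1: 987
L3: h(280,515)=(280*31+515)%997=222 [pair 0] -> [222]
  Sibling for proof at L2: 515
Root: 222
Proof path (sibling hashes from leaf to root): [4, 987, 515]

Answer: 4 987 515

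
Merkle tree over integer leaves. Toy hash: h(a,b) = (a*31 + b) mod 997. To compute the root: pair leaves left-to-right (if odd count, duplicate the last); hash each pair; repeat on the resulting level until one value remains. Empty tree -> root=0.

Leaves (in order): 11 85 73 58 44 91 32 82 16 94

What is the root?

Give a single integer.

Answer: 180

Derivation:
L0: [11, 85, 73, 58, 44, 91, 32, 82, 16, 94]
L1: h(11,85)=(11*31+85)%997=426 h(73,58)=(73*31+58)%997=327 h(44,91)=(44*31+91)%997=458 h(32,82)=(32*31+82)%997=77 h(16,94)=(16*31+94)%997=590 -> [426, 327, 458, 77, 590]
L2: h(426,327)=(426*31+327)%997=572 h(458,77)=(458*31+77)%997=317 h(590,590)=(590*31+590)%997=934 -> [572, 317, 934]
L3: h(572,317)=(572*31+317)%997=103 h(934,934)=(934*31+934)%997=975 -> [103, 975]
L4: h(103,975)=(103*31+975)%997=180 -> [180]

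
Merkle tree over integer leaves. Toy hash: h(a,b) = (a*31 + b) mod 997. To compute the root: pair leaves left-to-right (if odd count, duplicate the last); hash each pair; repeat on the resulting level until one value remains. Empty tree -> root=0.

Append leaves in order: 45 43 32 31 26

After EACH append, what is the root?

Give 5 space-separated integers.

Answer: 45 441 737 736 587

Derivation:
After append 45 (leaves=[45]):
  L0: [45]
  root=45
After append 43 (leaves=[45, 43]):
  L0: [45, 43]
  L1: h(45,43)=(45*31+43)%997=441 -> [441]
  root=441
After append 32 (leaves=[45, 43, 32]):
  L0: [45, 43, 32]
  L1: h(45,43)=(45*31+43)%997=441 h(32,32)=(32*31+32)%997=27 -> [441, 27]
  L2: h(441,27)=(441*31+27)%997=737 -> [737]
  root=737
After append 31 (leaves=[45, 43, 32, 31]):
  L0: [45, 43, 32, 31]
  L1: h(45,43)=(45*31+43)%997=441 h(32,31)=(32*31+31)%997=26 -> [441, 26]
  L2: h(441,26)=(441*31+26)%997=736 -> [736]
  root=736
After append 26 (leaves=[45, 43, 32, 31, 26]):
  L0: [45, 43, 32, 31, 26]
  L1: h(45,43)=(45*31+43)%997=441 h(32,31)=(32*31+31)%997=26 h(26,26)=(26*31+26)%997=832 -> [441, 26, 832]
  L2: h(441,26)=(441*31+26)%997=736 h(832,832)=(832*31+832)%997=702 -> [736, 702]
  L3: h(736,702)=(736*31+702)%997=587 -> [587]
  root=587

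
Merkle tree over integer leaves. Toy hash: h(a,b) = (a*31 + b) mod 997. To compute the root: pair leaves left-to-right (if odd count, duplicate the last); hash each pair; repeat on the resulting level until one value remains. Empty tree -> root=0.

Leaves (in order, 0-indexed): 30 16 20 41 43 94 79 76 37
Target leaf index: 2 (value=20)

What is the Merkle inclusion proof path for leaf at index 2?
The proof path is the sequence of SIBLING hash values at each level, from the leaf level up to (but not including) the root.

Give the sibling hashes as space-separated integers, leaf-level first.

L0 (leaves): [30, 16, 20, 41, 43, 94, 79, 76, 37], target index=2
L1: h(30,16)=(30*31+16)%997=946 [pair 0] h(20,41)=(20*31+41)%997=661 [pair 1] h(43,94)=(43*31+94)%997=430 [pair 2] h(79,76)=(79*31+76)%997=531 [pair 3] h(37,37)=(37*31+37)%997=187 [pair 4] -> [946, 661, 430, 531, 187]
  Sibling for proof at L0: 41
L2: h(946,661)=(946*31+661)%997=77 [pair 0] h(430,531)=(430*31+531)%997=900 [pair 1] h(187,187)=(187*31+187)%997=2 [pair 2] -> [77, 900, 2]
  Sibling for proof at L1: 946
L3: h(77,900)=(77*31+900)%997=296 [pair 0] h(2,2)=(2*31+2)%997=64 [pair 1] -> [296, 64]
  Sibling for proof at L2: 900
L4: h(296,64)=(296*31+64)%997=267 [pair 0] -> [267]
  Sibling for proof at L3: 64
Root: 267
Proof path (sibling hashes from leaf to root): [41, 946, 900, 64]

Answer: 41 946 900 64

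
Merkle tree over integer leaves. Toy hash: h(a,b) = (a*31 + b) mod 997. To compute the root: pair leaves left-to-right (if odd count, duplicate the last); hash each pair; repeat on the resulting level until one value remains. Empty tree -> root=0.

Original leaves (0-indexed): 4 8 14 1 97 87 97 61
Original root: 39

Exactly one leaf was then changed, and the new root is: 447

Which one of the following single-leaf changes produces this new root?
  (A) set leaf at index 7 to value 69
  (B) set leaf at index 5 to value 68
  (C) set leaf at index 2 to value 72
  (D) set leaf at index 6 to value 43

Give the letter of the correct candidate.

Answer: B

Derivation:
Original leaves: [4, 8, 14, 1, 97, 87, 97, 61]
Target new root: 447
Try each candidate change and compute the resulting root:
Candidate A: set leaf[7] = 69 -> leaves = [4, 8, 14, 1, 97, 87, 97, 69]
  L0: [4, 8, 14, 1, 97, 87, 97, 69]
  L1: h(4,8)=(4*31+8)%997=132 h(14,1)=(14*31+1)%997=435 h(97,87)=(97*31+87)%997=103 h(97,69)=(97*31+69)%997=85 -> [132, 435, 103, 85]
  L2: h(132,435)=(132*31+435)%997=539 h(103,85)=(103*31+85)%997=287 -> [539, 287]
  L3: h(539,287)=(539*31+287)%997=47 -> [47]
  root = 47 != target 447
Candidate B: set leaf[5] = 68 -> leaves = [4, 8, 14, 1, 97, 68, 97, 61]
  L0: [4, 8, 14, 1, 97, 68, 97, 61]
  L1: h(4,8)=(4*31+8)%997=132 h(14,1)=(14*31+1)%997=435 h(97,68)=(97*31+68)%997=84 h(97,61)=(97*31+61)%997=77 -> [132, 435, 84, 77]
  L2: h(132,435)=(132*31+435)%997=539 h(84,77)=(84*31+77)%997=687 -> [539, 687]
  L3: h(539,687)=(539*31+687)%997=447 -> [447]
  root = 447 == target 447  ** MATCH **
Candidate C: set leaf[2] = 72 -> leaves = [4, 8, 72, 1, 97, 87, 97, 61]
  L0: [4, 8, 72, 1, 97, 87, 97, 61]
  L1: h(4,8)=(4*31+8)%997=132 h(72,1)=(72*31+1)%997=239 h(97,87)=(97*31+87)%997=103 h(97,61)=(97*31+61)%997=77 -> [132, 239, 103, 77]
  L2: h(132,239)=(132*31+239)%997=343 h(103,77)=(103*31+77)%997=279 -> [343, 279]
  L3: h(343,279)=(343*31+279)%997=942 -> [942]
  root = 942 != target 447
Candidate D: set leaf[6] = 43 -> leaves = [4, 8, 14, 1, 97, 87, 43, 61]
  L0: [4, 8, 14, 1, 97, 87, 43, 61]
  L1: h(4,8)=(4*31+8)%997=132 h(14,1)=(14*31+1)%997=435 h(97,87)=(97*31+87)%997=103 h(43,61)=(43*31+61)%997=397 -> [132, 435, 103, 397]
  L2: h(132,435)=(132*31+435)%997=539 h(103,397)=(103*31+397)%997=599 -> [539, 599]
  L3: h(539,599)=(539*31+599)%997=359 -> [359]
  root = 359 != target 447
Candidate B produces the target root.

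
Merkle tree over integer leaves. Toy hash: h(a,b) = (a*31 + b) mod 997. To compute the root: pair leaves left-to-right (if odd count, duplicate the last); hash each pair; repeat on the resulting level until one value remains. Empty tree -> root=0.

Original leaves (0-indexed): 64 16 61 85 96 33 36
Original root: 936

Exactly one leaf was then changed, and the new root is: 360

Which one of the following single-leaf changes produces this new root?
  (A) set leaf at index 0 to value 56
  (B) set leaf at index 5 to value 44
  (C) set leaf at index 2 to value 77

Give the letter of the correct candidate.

Original leaves: [64, 16, 61, 85, 96, 33, 36]
Target new root: 360
Try each candidate change and compute the resulting root:
Candidate A: set leaf[0] = 56 -> leaves = [56, 16, 61, 85, 96, 33, 36]
  L0: [56, 16, 61, 85, 96, 33, 36]
  L1: h(56,16)=(56*31+16)%997=755 h(61,85)=(61*31+85)%997=979 h(96,33)=(96*31+33)%997=18 h(36,36)=(36*31+36)%997=155 -> [755, 979, 18, 155]
  L2: h(755,979)=(755*31+979)%997=456 h(18,155)=(18*31+155)%997=713 -> [456, 713]
  L3: h(456,713)=(456*31+713)%997=891 -> [891]
  root = 891 != target 360
Candidate B: set leaf[5] = 44 -> leaves = [64, 16, 61, 85, 96, 44, 36]
  L0: [64, 16, 61, 85, 96, 44, 36]
  L1: h(64,16)=(64*31+16)%997=6 h(61,85)=(61*31+85)%997=979 h(96,44)=(96*31+44)%997=29 h(36,36)=(36*31+36)%997=155 -> [6, 979, 29, 155]
  L2: h(6,979)=(6*31+979)%997=168 h(29,155)=(29*31+155)%997=57 -> [168, 57]
  L3: h(168,57)=(168*31+57)%997=280 -> [280]
  root = 280 != target 360
Candidate C: set leaf[2] = 77 -> leaves = [64, 16, 77, 85, 96, 33, 36]
  L0: [64, 16, 77, 85, 96, 33, 36]
  L1: h(64,16)=(64*31+16)%997=6 h(77,85)=(77*31+85)%997=478 h(96,33)=(96*31+33)%997=18 h(36,36)=(36*31+36)%997=155 -> [6, 478, 18, 155]
  L2: h(6,478)=(6*31+478)%997=664 h(18,155)=(18*31+155)%997=713 -> [664, 713]
  L3: h(664,713)=(664*31+713)%997=360 -> [360]
  root = 360 == target 360  ** MATCH **
Candidate C produces the target root.

Answer: C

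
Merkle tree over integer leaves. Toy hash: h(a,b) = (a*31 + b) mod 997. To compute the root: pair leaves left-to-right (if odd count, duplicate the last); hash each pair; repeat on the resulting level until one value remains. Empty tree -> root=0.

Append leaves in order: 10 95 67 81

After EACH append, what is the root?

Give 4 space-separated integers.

Answer: 10 405 741 755

Derivation:
After append 10 (leaves=[10]):
  L0: [10]
  root=10
After append 95 (leaves=[10, 95]):
  L0: [10, 95]
  L1: h(10,95)=(10*31+95)%997=405 -> [405]
  root=405
After append 67 (leaves=[10, 95, 67]):
  L0: [10, 95, 67]
  L1: h(10,95)=(10*31+95)%997=405 h(67,67)=(67*31+67)%997=150 -> [405, 150]
  L2: h(405,150)=(405*31+150)%997=741 -> [741]
  root=741
After append 81 (leaves=[10, 95, 67, 81]):
  L0: [10, 95, 67, 81]
  L1: h(10,95)=(10*31+95)%997=405 h(67,81)=(67*31+81)%997=164 -> [405, 164]
  L2: h(405,164)=(405*31+164)%997=755 -> [755]
  root=755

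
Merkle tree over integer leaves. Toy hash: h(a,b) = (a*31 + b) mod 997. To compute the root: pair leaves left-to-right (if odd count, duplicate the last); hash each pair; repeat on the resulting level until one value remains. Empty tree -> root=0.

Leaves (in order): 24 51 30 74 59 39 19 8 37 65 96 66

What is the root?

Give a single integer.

L0: [24, 51, 30, 74, 59, 39, 19, 8, 37, 65, 96, 66]
L1: h(24,51)=(24*31+51)%997=795 h(30,74)=(30*31+74)%997=7 h(59,39)=(59*31+39)%997=871 h(19,8)=(19*31+8)%997=597 h(37,65)=(37*31+65)%997=215 h(96,66)=(96*31+66)%997=51 -> [795, 7, 871, 597, 215, 51]
L2: h(795,7)=(795*31+7)%997=724 h(871,597)=(871*31+597)%997=679 h(215,51)=(215*31+51)%997=734 -> [724, 679, 734]
L3: h(724,679)=(724*31+679)%997=192 h(734,734)=(734*31+734)%997=557 -> [192, 557]
L4: h(192,557)=(192*31+557)%997=527 -> [527]

Answer: 527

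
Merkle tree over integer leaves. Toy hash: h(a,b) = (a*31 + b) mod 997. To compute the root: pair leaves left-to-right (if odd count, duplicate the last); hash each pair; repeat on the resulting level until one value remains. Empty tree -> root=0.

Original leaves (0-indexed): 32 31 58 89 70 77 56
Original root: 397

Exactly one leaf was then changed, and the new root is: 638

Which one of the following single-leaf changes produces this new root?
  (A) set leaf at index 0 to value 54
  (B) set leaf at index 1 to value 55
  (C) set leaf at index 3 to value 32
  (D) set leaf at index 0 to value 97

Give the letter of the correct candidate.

Answer: D

Derivation:
Original leaves: [32, 31, 58, 89, 70, 77, 56]
Target new root: 638
Try each candidate change and compute the resulting root:
Candidate A: set leaf[0] = 54 -> leaves = [54, 31, 58, 89, 70, 77, 56]
  L0: [54, 31, 58, 89, 70, 77, 56]
  L1: h(54,31)=(54*31+31)%997=708 h(58,89)=(58*31+89)%997=890 h(70,77)=(70*31+77)%997=253 h(56,56)=(56*31+56)%997=795 -> [708, 890, 253, 795]
  L2: h(708,890)=(708*31+890)%997=904 h(253,795)=(253*31+795)%997=662 -> [904, 662]
  L3: h(904,662)=(904*31+662)%997=770 -> [770]
  root = 770 != target 638
Candidate B: set leaf[1] = 55 -> leaves = [32, 55, 58, 89, 70, 77, 56]
  L0: [32, 55, 58, 89, 70, 77, 56]
  L1: h(32,55)=(32*31+55)%997=50 h(58,89)=(58*31+89)%997=890 h(70,77)=(70*31+77)%997=253 h(56,56)=(56*31+56)%997=795 -> [50, 890, 253, 795]
  L2: h(50,890)=(50*31+890)%997=446 h(253,795)=(253*31+795)%997=662 -> [446, 662]
  L3: h(446,662)=(446*31+662)%997=530 -> [530]
  root = 530 != target 638
Candidate C: set leaf[3] = 32 -> leaves = [32, 31, 58, 32, 70, 77, 56]
  L0: [32, 31, 58, 32, 70, 77, 56]
  L1: h(32,31)=(32*31+31)%997=26 h(58,32)=(58*31+32)%997=833 h(70,77)=(70*31+77)%997=253 h(56,56)=(56*31+56)%997=795 -> [26, 833, 253, 795]
  L2: h(26,833)=(26*31+833)%997=642 h(253,795)=(253*31+795)%997=662 -> [642, 662]
  L3: h(642,662)=(642*31+662)%997=624 -> [624]
  root = 624 != target 638
Candidate D: set leaf[0] = 97 -> leaves = [97, 31, 58, 89, 70, 77, 56]
  L0: [97, 31, 58, 89, 70, 77, 56]
  L1: h(97,31)=(97*31+31)%997=47 h(58,89)=(58*31+89)%997=890 h(70,77)=(70*31+77)%997=253 h(56,56)=(56*31+56)%997=795 -> [47, 890, 253, 795]
  L2: h(47,890)=(47*31+890)%997=353 h(253,795)=(253*31+795)%997=662 -> [353, 662]
  L3: h(353,662)=(353*31+662)%997=638 -> [638]
  root = 638 == target 638  ** MATCH **
Candidate D produces the target root.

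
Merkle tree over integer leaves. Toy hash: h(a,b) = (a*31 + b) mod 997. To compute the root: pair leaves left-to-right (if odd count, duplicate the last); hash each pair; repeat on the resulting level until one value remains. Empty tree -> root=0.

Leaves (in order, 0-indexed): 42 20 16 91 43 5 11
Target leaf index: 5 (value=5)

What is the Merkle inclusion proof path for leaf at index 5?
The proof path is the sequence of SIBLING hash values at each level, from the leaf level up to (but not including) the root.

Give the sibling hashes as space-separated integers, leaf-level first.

Answer: 43 352 692

Derivation:
L0 (leaves): [42, 20, 16, 91, 43, 5, 11], target index=5
L1: h(42,20)=(42*31+20)%997=325 [pair 0] h(16,91)=(16*31+91)%997=587 [pair 1] h(43,5)=(43*31+5)%997=341 [pair 2] h(11,11)=(11*31+11)%997=352 [pair 3] -> [325, 587, 341, 352]
  Sibling for proof at L0: 43
L2: h(325,587)=(325*31+587)%997=692 [pair 0] h(341,352)=(341*31+352)%997=953 [pair 1] -> [692, 953]
  Sibling for proof at L1: 352
L3: h(692,953)=(692*31+953)%997=471 [pair 0] -> [471]
  Sibling for proof at L2: 692
Root: 471
Proof path (sibling hashes from leaf to root): [43, 352, 692]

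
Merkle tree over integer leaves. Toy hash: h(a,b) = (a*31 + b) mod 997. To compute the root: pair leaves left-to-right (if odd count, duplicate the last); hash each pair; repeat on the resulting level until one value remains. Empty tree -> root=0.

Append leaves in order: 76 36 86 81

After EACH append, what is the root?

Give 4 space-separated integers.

After append 76 (leaves=[76]):
  L0: [76]
  root=76
After append 36 (leaves=[76, 36]):
  L0: [76, 36]
  L1: h(76,36)=(76*31+36)%997=398 -> [398]
  root=398
After append 86 (leaves=[76, 36, 86]):
  L0: [76, 36, 86]
  L1: h(76,36)=(76*31+36)%997=398 h(86,86)=(86*31+86)%997=758 -> [398, 758]
  L2: h(398,758)=(398*31+758)%997=135 -> [135]
  root=135
After append 81 (leaves=[76, 36, 86, 81]):
  L0: [76, 36, 86, 81]
  L1: h(76,36)=(76*31+36)%997=398 h(86,81)=(86*31+81)%997=753 -> [398, 753]
  L2: h(398,753)=(398*31+753)%997=130 -> [130]
  root=130

Answer: 76 398 135 130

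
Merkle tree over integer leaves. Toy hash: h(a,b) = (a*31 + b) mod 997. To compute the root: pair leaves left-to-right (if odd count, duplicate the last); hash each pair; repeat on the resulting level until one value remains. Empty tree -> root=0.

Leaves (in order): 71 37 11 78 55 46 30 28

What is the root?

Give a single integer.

Answer: 621

Derivation:
L0: [71, 37, 11, 78, 55, 46, 30, 28]
L1: h(71,37)=(71*31+37)%997=244 h(11,78)=(11*31+78)%997=419 h(55,46)=(55*31+46)%997=754 h(30,28)=(30*31+28)%997=958 -> [244, 419, 754, 958]
L2: h(244,419)=(244*31+419)%997=7 h(754,958)=(754*31+958)%997=404 -> [7, 404]
L3: h(7,404)=(7*31+404)%997=621 -> [621]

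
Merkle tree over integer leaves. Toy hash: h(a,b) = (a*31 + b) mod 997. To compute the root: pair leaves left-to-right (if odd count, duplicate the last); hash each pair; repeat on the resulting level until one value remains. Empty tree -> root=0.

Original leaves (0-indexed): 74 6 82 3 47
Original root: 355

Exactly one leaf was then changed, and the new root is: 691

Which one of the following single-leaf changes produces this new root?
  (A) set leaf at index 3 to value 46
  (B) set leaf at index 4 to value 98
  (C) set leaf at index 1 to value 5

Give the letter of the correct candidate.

Answer: A

Derivation:
Original leaves: [74, 6, 82, 3, 47]
Target new root: 691
Try each candidate change and compute the resulting root:
Candidate A: set leaf[3] = 46 -> leaves = [74, 6, 82, 46, 47]
  L0: [74, 6, 82, 46, 47]
  L1: h(74,6)=(74*31+6)%997=306 h(82,46)=(82*31+46)%997=594 h(47,47)=(47*31+47)%997=507 -> [306, 594, 507]
  L2: h(306,594)=(306*31+594)%997=110 h(507,507)=(507*31+507)%997=272 -> [110, 272]
  L3: h(110,272)=(110*31+272)%997=691 -> [691]
  root = 691 == target 691  ** MATCH **
Candidate B: set leaf[4] = 98 -> leaves = [74, 6, 82, 3, 98]
  L0: [74, 6, 82, 3, 98]
  L1: h(74,6)=(74*31+6)%997=306 h(82,3)=(82*31+3)%997=551 h(98,98)=(98*31+98)%997=145 -> [306, 551, 145]
  L2: h(306,551)=(306*31+551)%997=67 h(145,145)=(145*31+145)%997=652 -> [67, 652]
  L3: h(67,652)=(67*31+652)%997=735 -> [735]
  root = 735 != target 691
Candidate C: set leaf[1] = 5 -> leaves = [74, 5, 82, 3, 47]
  L0: [74, 5, 82, 3, 47]
  L1: h(74,5)=(74*31+5)%997=305 h(82,3)=(82*31+3)%997=551 h(47,47)=(47*31+47)%997=507 -> [305, 551, 507]
  L2: h(305,551)=(305*31+551)%997=36 h(507,507)=(507*31+507)%997=272 -> [36, 272]
  L3: h(36,272)=(36*31+272)%997=391 -> [391]
  root = 391 != target 691
Candidate A produces the target root.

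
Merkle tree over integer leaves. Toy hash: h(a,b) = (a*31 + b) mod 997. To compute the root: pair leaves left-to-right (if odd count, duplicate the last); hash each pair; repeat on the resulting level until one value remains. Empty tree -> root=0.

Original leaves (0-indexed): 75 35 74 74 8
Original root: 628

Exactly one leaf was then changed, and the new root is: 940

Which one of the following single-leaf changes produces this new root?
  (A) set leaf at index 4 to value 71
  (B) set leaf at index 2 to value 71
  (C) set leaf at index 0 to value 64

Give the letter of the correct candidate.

Answer: C

Derivation:
Original leaves: [75, 35, 74, 74, 8]
Target new root: 940
Try each candidate change and compute the resulting root:
Candidate A: set leaf[4] = 71 -> leaves = [75, 35, 74, 74, 71]
  L0: [75, 35, 74, 74, 71]
  L1: h(75,35)=(75*31+35)%997=366 h(74,74)=(74*31+74)%997=374 h(71,71)=(71*31+71)%997=278 -> [366, 374, 278]
  L2: h(366,374)=(366*31+374)%997=753 h(278,278)=(278*31+278)%997=920 -> [753, 920]
  L3: h(753,920)=(753*31+920)%997=335 -> [335]
  root = 335 != target 940
Candidate B: set leaf[2] = 71 -> leaves = [75, 35, 71, 74, 8]
  L0: [75, 35, 71, 74, 8]
  L1: h(75,35)=(75*31+35)%997=366 h(71,74)=(71*31+74)%997=281 h(8,8)=(8*31+8)%997=256 -> [366, 281, 256]
  L2: h(366,281)=(366*31+281)%997=660 h(256,256)=(256*31+256)%997=216 -> [660, 216]
  L3: h(660,216)=(660*31+216)%997=736 -> [736]
  root = 736 != target 940
Candidate C: set leaf[0] = 64 -> leaves = [64, 35, 74, 74, 8]
  L0: [64, 35, 74, 74, 8]
  L1: h(64,35)=(64*31+35)%997=25 h(74,74)=(74*31+74)%997=374 h(8,8)=(8*31+8)%997=256 -> [25, 374, 256]
  L2: h(25,374)=(25*31+374)%997=152 h(256,256)=(256*31+256)%997=216 -> [152, 216]
  L3: h(152,216)=(152*31+216)%997=940 -> [940]
  root = 940 == target 940  ** MATCH **
Candidate C produces the target root.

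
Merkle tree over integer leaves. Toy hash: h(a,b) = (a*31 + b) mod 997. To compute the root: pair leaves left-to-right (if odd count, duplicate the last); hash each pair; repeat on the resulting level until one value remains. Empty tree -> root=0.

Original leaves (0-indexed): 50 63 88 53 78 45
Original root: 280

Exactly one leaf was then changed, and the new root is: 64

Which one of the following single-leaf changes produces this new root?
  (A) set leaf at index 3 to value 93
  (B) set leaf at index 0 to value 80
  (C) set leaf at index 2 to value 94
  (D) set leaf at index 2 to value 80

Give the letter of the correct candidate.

Original leaves: [50, 63, 88, 53, 78, 45]
Target new root: 64
Try each candidate change and compute the resulting root:
Candidate A: set leaf[3] = 93 -> leaves = [50, 63, 88, 93, 78, 45]
  L0: [50, 63, 88, 93, 78, 45]
  L1: h(50,63)=(50*31+63)%997=616 h(88,93)=(88*31+93)%997=827 h(78,45)=(78*31+45)%997=469 -> [616, 827, 469]
  L2: h(616,827)=(616*31+827)%997=980 h(469,469)=(469*31+469)%997=53 -> [980, 53]
  L3: h(980,53)=(980*31+53)%997=523 -> [523]
  root = 523 != target 64
Candidate B: set leaf[0] = 80 -> leaves = [80, 63, 88, 53, 78, 45]
  L0: [80, 63, 88, 53, 78, 45]
  L1: h(80,63)=(80*31+63)%997=549 h(88,53)=(88*31+53)%997=787 h(78,45)=(78*31+45)%997=469 -> [549, 787, 469]
  L2: h(549,787)=(549*31+787)%997=857 h(469,469)=(469*31+469)%997=53 -> [857, 53]
  L3: h(857,53)=(857*31+53)%997=698 -> [698]
  root = 698 != target 64
Candidate C: set leaf[2] = 94 -> leaves = [50, 63, 94, 53, 78, 45]
  L0: [50, 63, 94, 53, 78, 45]
  L1: h(50,63)=(50*31+63)%997=616 h(94,53)=(94*31+53)%997=973 h(78,45)=(78*31+45)%997=469 -> [616, 973, 469]
  L2: h(616,973)=(616*31+973)%997=129 h(469,469)=(469*31+469)%997=53 -> [129, 53]
  L3: h(129,53)=(129*31+53)%997=64 -> [64]
  root = 64 == target 64  ** MATCH **
Candidate D: set leaf[2] = 80 -> leaves = [50, 63, 80, 53, 78, 45]
  L0: [50, 63, 80, 53, 78, 45]
  L1: h(50,63)=(50*31+63)%997=616 h(80,53)=(80*31+53)%997=539 h(78,45)=(78*31+45)%997=469 -> [616, 539, 469]
  L2: h(616,539)=(616*31+539)%997=692 h(469,469)=(469*31+469)%997=53 -> [692, 53]
  L3: h(692,53)=(692*31+53)%997=568 -> [568]
  root = 568 != target 64
Candidate C produces the target root.

Answer: C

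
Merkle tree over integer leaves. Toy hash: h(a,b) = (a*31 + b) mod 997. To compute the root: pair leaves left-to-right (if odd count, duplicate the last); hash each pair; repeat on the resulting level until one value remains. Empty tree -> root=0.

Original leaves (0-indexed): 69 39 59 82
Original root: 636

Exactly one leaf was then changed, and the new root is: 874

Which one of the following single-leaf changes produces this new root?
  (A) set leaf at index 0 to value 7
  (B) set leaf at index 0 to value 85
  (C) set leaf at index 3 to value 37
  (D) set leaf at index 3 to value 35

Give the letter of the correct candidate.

Answer: A

Derivation:
Original leaves: [69, 39, 59, 82]
Target new root: 874
Try each candidate change and compute the resulting root:
Candidate A: set leaf[0] = 7 -> leaves = [7, 39, 59, 82]
  L0: [7, 39, 59, 82]
  L1: h(7,39)=(7*31+39)%997=256 h(59,82)=(59*31+82)%997=914 -> [256, 914]
  L2: h(256,914)=(256*31+914)%997=874 -> [874]
  root = 874 == target 874  ** MATCH **
Candidate B: set leaf[0] = 85 -> leaves = [85, 39, 59, 82]
  L0: [85, 39, 59, 82]
  L1: h(85,39)=(85*31+39)%997=680 h(59,82)=(59*31+82)%997=914 -> [680, 914]
  L2: h(680,914)=(680*31+914)%997=60 -> [60]
  root = 60 != target 874
Candidate C: set leaf[3] = 37 -> leaves = [69, 39, 59, 37]
  L0: [69, 39, 59, 37]
  L1: h(69,39)=(69*31+39)%997=184 h(59,37)=(59*31+37)%997=869 -> [184, 869]
  L2: h(184,869)=(184*31+869)%997=591 -> [591]
  root = 591 != target 874
Candidate D: set leaf[3] = 35 -> leaves = [69, 39, 59, 35]
  L0: [69, 39, 59, 35]
  L1: h(69,39)=(69*31+39)%997=184 h(59,35)=(59*31+35)%997=867 -> [184, 867]
  L2: h(184,867)=(184*31+867)%997=589 -> [589]
  root = 589 != target 874
Candidate A produces the target root.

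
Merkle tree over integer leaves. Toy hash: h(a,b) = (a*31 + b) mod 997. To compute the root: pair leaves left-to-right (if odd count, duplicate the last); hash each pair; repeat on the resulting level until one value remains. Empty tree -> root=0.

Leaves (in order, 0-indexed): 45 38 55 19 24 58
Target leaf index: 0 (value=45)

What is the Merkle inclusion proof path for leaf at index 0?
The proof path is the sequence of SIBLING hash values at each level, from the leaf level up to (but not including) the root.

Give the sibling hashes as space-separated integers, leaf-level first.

L0 (leaves): [45, 38, 55, 19, 24, 58], target index=0
L1: h(45,38)=(45*31+38)%997=436 [pair 0] h(55,19)=(55*31+19)%997=727 [pair 1] h(24,58)=(24*31+58)%997=802 [pair 2] -> [436, 727, 802]
  Sibling for proof at L0: 38
L2: h(436,727)=(436*31+727)%997=285 [pair 0] h(802,802)=(802*31+802)%997=739 [pair 1] -> [285, 739]
  Sibling for proof at L1: 727
L3: h(285,739)=(285*31+739)%997=601 [pair 0] -> [601]
  Sibling for proof at L2: 739
Root: 601
Proof path (sibling hashes from leaf to root): [38, 727, 739]

Answer: 38 727 739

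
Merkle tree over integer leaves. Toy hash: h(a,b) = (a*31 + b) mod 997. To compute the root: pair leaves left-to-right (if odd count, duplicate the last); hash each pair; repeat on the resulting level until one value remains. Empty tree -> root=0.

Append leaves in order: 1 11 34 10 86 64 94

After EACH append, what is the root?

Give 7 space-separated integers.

Answer: 1 42 396 372 893 189 467

Derivation:
After append 1 (leaves=[1]):
  L0: [1]
  root=1
After append 11 (leaves=[1, 11]):
  L0: [1, 11]
  L1: h(1,11)=(1*31+11)%997=42 -> [42]
  root=42
After append 34 (leaves=[1, 11, 34]):
  L0: [1, 11, 34]
  L1: h(1,11)=(1*31+11)%997=42 h(34,34)=(34*31+34)%997=91 -> [42, 91]
  L2: h(42,91)=(42*31+91)%997=396 -> [396]
  root=396
After append 10 (leaves=[1, 11, 34, 10]):
  L0: [1, 11, 34, 10]
  L1: h(1,11)=(1*31+11)%997=42 h(34,10)=(34*31+10)%997=67 -> [42, 67]
  L2: h(42,67)=(42*31+67)%997=372 -> [372]
  root=372
After append 86 (leaves=[1, 11, 34, 10, 86]):
  L0: [1, 11, 34, 10, 86]
  L1: h(1,11)=(1*31+11)%997=42 h(34,10)=(34*31+10)%997=67 h(86,86)=(86*31+86)%997=758 -> [42, 67, 758]
  L2: h(42,67)=(42*31+67)%997=372 h(758,758)=(758*31+758)%997=328 -> [372, 328]
  L3: h(372,328)=(372*31+328)%997=893 -> [893]
  root=893
After append 64 (leaves=[1, 11, 34, 10, 86, 64]):
  L0: [1, 11, 34, 10, 86, 64]
  L1: h(1,11)=(1*31+11)%997=42 h(34,10)=(34*31+10)%997=67 h(86,64)=(86*31+64)%997=736 -> [42, 67, 736]
  L2: h(42,67)=(42*31+67)%997=372 h(736,736)=(736*31+736)%997=621 -> [372, 621]
  L3: h(372,621)=(372*31+621)%997=189 -> [189]
  root=189
After append 94 (leaves=[1, 11, 34, 10, 86, 64, 94]):
  L0: [1, 11, 34, 10, 86, 64, 94]
  L1: h(1,11)=(1*31+11)%997=42 h(34,10)=(34*31+10)%997=67 h(86,64)=(86*31+64)%997=736 h(94,94)=(94*31+94)%997=17 -> [42, 67, 736, 17]
  L2: h(42,67)=(42*31+67)%997=372 h(736,17)=(736*31+17)%997=899 -> [372, 899]
  L3: h(372,899)=(372*31+899)%997=467 -> [467]
  root=467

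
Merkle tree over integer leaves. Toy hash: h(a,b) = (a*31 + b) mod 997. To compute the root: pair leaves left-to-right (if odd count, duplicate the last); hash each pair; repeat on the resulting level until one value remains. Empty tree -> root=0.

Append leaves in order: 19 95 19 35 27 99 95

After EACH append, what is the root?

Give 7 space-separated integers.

Answer: 19 684 875 891 434 744 854

Derivation:
After append 19 (leaves=[19]):
  L0: [19]
  root=19
After append 95 (leaves=[19, 95]):
  L0: [19, 95]
  L1: h(19,95)=(19*31+95)%997=684 -> [684]
  root=684
After append 19 (leaves=[19, 95, 19]):
  L0: [19, 95, 19]
  L1: h(19,95)=(19*31+95)%997=684 h(19,19)=(19*31+19)%997=608 -> [684, 608]
  L2: h(684,608)=(684*31+608)%997=875 -> [875]
  root=875
After append 35 (leaves=[19, 95, 19, 35]):
  L0: [19, 95, 19, 35]
  L1: h(19,95)=(19*31+95)%997=684 h(19,35)=(19*31+35)%997=624 -> [684, 624]
  L2: h(684,624)=(684*31+624)%997=891 -> [891]
  root=891
After append 27 (leaves=[19, 95, 19, 35, 27]):
  L0: [19, 95, 19, 35, 27]
  L1: h(19,95)=(19*31+95)%997=684 h(19,35)=(19*31+35)%997=624 h(27,27)=(27*31+27)%997=864 -> [684, 624, 864]
  L2: h(684,624)=(684*31+624)%997=891 h(864,864)=(864*31+864)%997=729 -> [891, 729]
  L3: h(891,729)=(891*31+729)%997=434 -> [434]
  root=434
After append 99 (leaves=[19, 95, 19, 35, 27, 99]):
  L0: [19, 95, 19, 35, 27, 99]
  L1: h(19,95)=(19*31+95)%997=684 h(19,35)=(19*31+35)%997=624 h(27,99)=(27*31+99)%997=936 -> [684, 624, 936]
  L2: h(684,624)=(684*31+624)%997=891 h(936,936)=(936*31+936)%997=42 -> [891, 42]
  L3: h(891,42)=(891*31+42)%997=744 -> [744]
  root=744
After append 95 (leaves=[19, 95, 19, 35, 27, 99, 95]):
  L0: [19, 95, 19, 35, 27, 99, 95]
  L1: h(19,95)=(19*31+95)%997=684 h(19,35)=(19*31+35)%997=624 h(27,99)=(27*31+99)%997=936 h(95,95)=(95*31+95)%997=49 -> [684, 624, 936, 49]
  L2: h(684,624)=(684*31+624)%997=891 h(936,49)=(936*31+49)%997=152 -> [891, 152]
  L3: h(891,152)=(891*31+152)%997=854 -> [854]
  root=854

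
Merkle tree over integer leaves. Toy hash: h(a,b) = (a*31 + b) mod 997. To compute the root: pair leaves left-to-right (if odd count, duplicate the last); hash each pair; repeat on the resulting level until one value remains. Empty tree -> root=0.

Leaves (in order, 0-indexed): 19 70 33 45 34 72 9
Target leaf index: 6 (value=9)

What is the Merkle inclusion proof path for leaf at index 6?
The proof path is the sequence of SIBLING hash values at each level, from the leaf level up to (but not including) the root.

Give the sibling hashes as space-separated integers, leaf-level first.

L0 (leaves): [19, 70, 33, 45, 34, 72, 9], target index=6
L1: h(19,70)=(19*31+70)%997=659 [pair 0] h(33,45)=(33*31+45)%997=71 [pair 1] h(34,72)=(34*31+72)%997=129 [pair 2] h(9,9)=(9*31+9)%997=288 [pair 3] -> [659, 71, 129, 288]
  Sibling for proof at L0: 9
L2: h(659,71)=(659*31+71)%997=560 [pair 0] h(129,288)=(129*31+288)%997=299 [pair 1] -> [560, 299]
  Sibling for proof at L1: 129
L3: h(560,299)=(560*31+299)%997=710 [pair 0] -> [710]
  Sibling for proof at L2: 560
Root: 710
Proof path (sibling hashes from leaf to root): [9, 129, 560]

Answer: 9 129 560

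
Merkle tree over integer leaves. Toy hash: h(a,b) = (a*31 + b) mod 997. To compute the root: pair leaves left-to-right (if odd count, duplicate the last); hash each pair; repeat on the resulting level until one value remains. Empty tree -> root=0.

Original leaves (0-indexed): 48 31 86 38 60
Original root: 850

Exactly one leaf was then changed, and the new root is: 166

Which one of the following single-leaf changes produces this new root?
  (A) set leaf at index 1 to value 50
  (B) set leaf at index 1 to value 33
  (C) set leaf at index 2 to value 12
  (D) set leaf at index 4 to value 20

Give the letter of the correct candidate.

Answer: A

Derivation:
Original leaves: [48, 31, 86, 38, 60]
Target new root: 166
Try each candidate change and compute the resulting root:
Candidate A: set leaf[1] = 50 -> leaves = [48, 50, 86, 38, 60]
  L0: [48, 50, 86, 38, 60]
  L1: h(48,50)=(48*31+50)%997=541 h(86,38)=(86*31+38)%997=710 h(60,60)=(60*31+60)%997=923 -> [541, 710, 923]
  L2: h(541,710)=(541*31+710)%997=532 h(923,923)=(923*31+923)%997=623 -> [532, 623]
  L3: h(532,623)=(532*31+623)%997=166 -> [166]
  root = 166 == target 166  ** MATCH **
Candidate B: set leaf[1] = 33 -> leaves = [48, 33, 86, 38, 60]
  L0: [48, 33, 86, 38, 60]
  L1: h(48,33)=(48*31+33)%997=524 h(86,38)=(86*31+38)%997=710 h(60,60)=(60*31+60)%997=923 -> [524, 710, 923]
  L2: h(524,710)=(524*31+710)%997=5 h(923,923)=(923*31+923)%997=623 -> [5, 623]
  L3: h(5,623)=(5*31+623)%997=778 -> [778]
  root = 778 != target 166
Candidate C: set leaf[2] = 12 -> leaves = [48, 31, 12, 38, 60]
  L0: [48, 31, 12, 38, 60]
  L1: h(48,31)=(48*31+31)%997=522 h(12,38)=(12*31+38)%997=410 h(60,60)=(60*31+60)%997=923 -> [522, 410, 923]
  L2: h(522,410)=(522*31+410)%997=640 h(923,923)=(923*31+923)%997=623 -> [640, 623]
  L3: h(640,623)=(640*31+623)%997=523 -> [523]
  root = 523 != target 166
Candidate D: set leaf[4] = 20 -> leaves = [48, 31, 86, 38, 20]
  L0: [48, 31, 86, 38, 20]
  L1: h(48,31)=(48*31+31)%997=522 h(86,38)=(86*31+38)%997=710 h(20,20)=(20*31+20)%997=640 -> [522, 710, 640]
  L2: h(522,710)=(522*31+710)%997=940 h(640,640)=(640*31+640)%997=540 -> [940, 540]
  L3: h(940,540)=(940*31+540)%997=767 -> [767]
  root = 767 != target 166
Candidate A produces the target root.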